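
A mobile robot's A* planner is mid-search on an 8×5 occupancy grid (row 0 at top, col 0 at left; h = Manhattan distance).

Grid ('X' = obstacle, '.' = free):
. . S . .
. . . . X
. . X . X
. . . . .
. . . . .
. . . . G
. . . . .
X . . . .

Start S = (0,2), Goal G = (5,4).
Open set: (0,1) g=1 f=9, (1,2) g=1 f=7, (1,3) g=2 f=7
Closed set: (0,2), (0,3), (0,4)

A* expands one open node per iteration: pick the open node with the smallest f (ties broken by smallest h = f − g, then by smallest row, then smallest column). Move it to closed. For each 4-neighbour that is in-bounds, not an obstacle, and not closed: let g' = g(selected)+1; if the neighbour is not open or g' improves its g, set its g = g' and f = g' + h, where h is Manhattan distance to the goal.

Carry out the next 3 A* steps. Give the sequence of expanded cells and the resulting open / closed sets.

order=[(1,3) → (2,3) → (3,3)]; open=[(0,1) g=1 f=9, (1,2) g=1 f=7, (3,2) g=5 f=9, (3,4) g=5 f=7, (4,3) g=5 f=7]; closed=[(0,2), (0,3), (0,4), (1,3), (2,3), (3,3)]

step 1: expand (1,3) (f=7, h=5) → closed; open now [(0,1) g=1 f=9, (1,2) g=1 f=7, (2,3) g=3 f=7]
step 2: expand (2,3) (f=7, h=4) → closed; open now [(0,1) g=1 f=9, (1,2) g=1 f=7, (3,3) g=4 f=7]
step 3: expand (3,3) (f=7, h=3) → closed; open now [(0,1) g=1 f=9, (1,2) g=1 f=7, (3,2) g=5 f=9, (3,4) g=5 f=7, (4,3) g=5 f=7]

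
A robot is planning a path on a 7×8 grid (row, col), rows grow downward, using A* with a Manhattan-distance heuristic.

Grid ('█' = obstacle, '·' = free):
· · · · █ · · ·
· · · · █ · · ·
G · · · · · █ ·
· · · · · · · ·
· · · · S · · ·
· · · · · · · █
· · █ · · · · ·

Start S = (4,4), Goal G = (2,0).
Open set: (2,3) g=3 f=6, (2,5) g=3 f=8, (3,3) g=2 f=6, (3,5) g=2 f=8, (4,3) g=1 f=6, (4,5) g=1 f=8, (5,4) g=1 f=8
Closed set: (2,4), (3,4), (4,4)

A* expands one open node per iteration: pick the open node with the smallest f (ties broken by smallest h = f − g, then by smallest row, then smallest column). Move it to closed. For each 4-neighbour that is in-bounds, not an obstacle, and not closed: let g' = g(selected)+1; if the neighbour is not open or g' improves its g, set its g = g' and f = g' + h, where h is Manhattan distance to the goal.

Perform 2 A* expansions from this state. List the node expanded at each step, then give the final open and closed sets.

step 1: expand (2,3) (f=6, h=3) → closed; open now [(1,3) g=4 f=8, (2,2) g=4 f=6, (2,5) g=3 f=8, (3,3) g=2 f=6, (3,5) g=2 f=8, (4,3) g=1 f=6, (4,5) g=1 f=8, (5,4) g=1 f=8]
step 2: expand (2,2) (f=6, h=2) → closed; open now [(1,2) g=5 f=8, (1,3) g=4 f=8, (2,1) g=5 f=6, (2,5) g=3 f=8, (3,2) g=5 f=8, (3,3) g=2 f=6, (3,5) g=2 f=8, (4,3) g=1 f=6, (4,5) g=1 f=8, (5,4) g=1 f=8]

order=[(2,3) → (2,2)]; open=[(1,2) g=5 f=8, (1,3) g=4 f=8, (2,1) g=5 f=6, (2,5) g=3 f=8, (3,2) g=5 f=8, (3,3) g=2 f=6, (3,5) g=2 f=8, (4,3) g=1 f=6, (4,5) g=1 f=8, (5,4) g=1 f=8]; closed=[(2,2), (2,3), (2,4), (3,4), (4,4)]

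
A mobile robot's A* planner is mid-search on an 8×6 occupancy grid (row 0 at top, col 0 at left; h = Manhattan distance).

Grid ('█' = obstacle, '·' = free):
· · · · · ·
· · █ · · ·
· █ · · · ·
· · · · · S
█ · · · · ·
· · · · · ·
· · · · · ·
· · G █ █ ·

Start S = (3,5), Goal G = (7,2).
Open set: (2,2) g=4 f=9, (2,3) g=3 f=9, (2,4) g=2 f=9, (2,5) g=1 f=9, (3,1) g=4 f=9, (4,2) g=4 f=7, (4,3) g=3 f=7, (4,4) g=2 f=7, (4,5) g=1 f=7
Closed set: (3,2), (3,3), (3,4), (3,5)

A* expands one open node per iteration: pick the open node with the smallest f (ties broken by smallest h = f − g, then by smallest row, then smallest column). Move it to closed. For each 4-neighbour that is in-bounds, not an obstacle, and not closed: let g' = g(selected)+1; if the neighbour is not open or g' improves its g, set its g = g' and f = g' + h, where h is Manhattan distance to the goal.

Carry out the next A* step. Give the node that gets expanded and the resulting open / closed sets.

expanded=(4,2); open=[(2,2) g=4 f=9, (2,3) g=3 f=9, (2,4) g=2 f=9, (2,5) g=1 f=9, (3,1) g=4 f=9, (4,1) g=5 f=9, (4,3) g=3 f=7, (4,4) g=2 f=7, (4,5) g=1 f=7, (5,2) g=5 f=7]; closed=[(3,2), (3,3), (3,4), (3,5), (4,2)]

step 1: expand (4,2) (f=7, h=3) → closed; open now [(2,2) g=4 f=9, (2,3) g=3 f=9, (2,4) g=2 f=9, (2,5) g=1 f=9, (3,1) g=4 f=9, (4,1) g=5 f=9, (4,3) g=3 f=7, (4,4) g=2 f=7, (4,5) g=1 f=7, (5,2) g=5 f=7]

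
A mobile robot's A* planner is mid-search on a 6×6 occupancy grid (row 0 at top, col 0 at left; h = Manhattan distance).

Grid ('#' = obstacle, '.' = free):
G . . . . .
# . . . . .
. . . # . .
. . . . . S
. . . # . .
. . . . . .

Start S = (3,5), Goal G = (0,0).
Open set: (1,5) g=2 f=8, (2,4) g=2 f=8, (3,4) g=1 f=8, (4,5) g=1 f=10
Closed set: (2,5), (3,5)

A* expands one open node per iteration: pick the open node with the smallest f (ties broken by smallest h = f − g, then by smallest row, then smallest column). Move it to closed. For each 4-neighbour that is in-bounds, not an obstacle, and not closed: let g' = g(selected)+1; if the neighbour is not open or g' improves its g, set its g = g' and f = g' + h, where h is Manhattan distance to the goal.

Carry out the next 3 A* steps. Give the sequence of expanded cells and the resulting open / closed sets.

order=[(1,5) → (0,5) → (0,4)]; open=[(0,3) g=5 f=8, (1,4) g=3 f=8, (2,4) g=2 f=8, (3,4) g=1 f=8, (4,5) g=1 f=10]; closed=[(0,4), (0,5), (1,5), (2,5), (3,5)]

step 1: expand (1,5) (f=8, h=6) → closed; open now [(0,5) g=3 f=8, (1,4) g=3 f=8, (2,4) g=2 f=8, (3,4) g=1 f=8, (4,5) g=1 f=10]
step 2: expand (0,5) (f=8, h=5) → closed; open now [(0,4) g=4 f=8, (1,4) g=3 f=8, (2,4) g=2 f=8, (3,4) g=1 f=8, (4,5) g=1 f=10]
step 3: expand (0,4) (f=8, h=4) → closed; open now [(0,3) g=5 f=8, (1,4) g=3 f=8, (2,4) g=2 f=8, (3,4) g=1 f=8, (4,5) g=1 f=10]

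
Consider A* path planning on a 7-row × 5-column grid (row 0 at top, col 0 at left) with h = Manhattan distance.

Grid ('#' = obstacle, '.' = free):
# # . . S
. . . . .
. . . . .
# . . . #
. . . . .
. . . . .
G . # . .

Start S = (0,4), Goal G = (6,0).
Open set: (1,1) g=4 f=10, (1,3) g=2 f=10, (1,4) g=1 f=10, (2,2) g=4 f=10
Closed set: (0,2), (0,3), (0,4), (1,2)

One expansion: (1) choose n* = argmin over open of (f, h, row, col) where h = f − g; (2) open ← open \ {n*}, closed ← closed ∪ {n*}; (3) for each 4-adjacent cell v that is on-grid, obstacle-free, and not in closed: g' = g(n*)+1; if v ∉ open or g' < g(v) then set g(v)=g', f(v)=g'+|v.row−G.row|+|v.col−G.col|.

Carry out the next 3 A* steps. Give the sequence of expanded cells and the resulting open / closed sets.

order=[(1,1) → (1,0) → (2,0)]; open=[(1,3) g=2 f=10, (1,4) g=1 f=10, (2,1) g=5 f=10, (2,2) g=4 f=10]; closed=[(0,2), (0,3), (0,4), (1,0), (1,1), (1,2), (2,0)]

step 1: expand (1,1) (f=10, h=6) → closed; open now [(1,0) g=5 f=10, (1,3) g=2 f=10, (1,4) g=1 f=10, (2,1) g=5 f=10, (2,2) g=4 f=10]
step 2: expand (1,0) (f=10, h=5) → closed; open now [(1,3) g=2 f=10, (1,4) g=1 f=10, (2,0) g=6 f=10, (2,1) g=5 f=10, (2,2) g=4 f=10]
step 3: expand (2,0) (f=10, h=4) → closed; open now [(1,3) g=2 f=10, (1,4) g=1 f=10, (2,1) g=5 f=10, (2,2) g=4 f=10]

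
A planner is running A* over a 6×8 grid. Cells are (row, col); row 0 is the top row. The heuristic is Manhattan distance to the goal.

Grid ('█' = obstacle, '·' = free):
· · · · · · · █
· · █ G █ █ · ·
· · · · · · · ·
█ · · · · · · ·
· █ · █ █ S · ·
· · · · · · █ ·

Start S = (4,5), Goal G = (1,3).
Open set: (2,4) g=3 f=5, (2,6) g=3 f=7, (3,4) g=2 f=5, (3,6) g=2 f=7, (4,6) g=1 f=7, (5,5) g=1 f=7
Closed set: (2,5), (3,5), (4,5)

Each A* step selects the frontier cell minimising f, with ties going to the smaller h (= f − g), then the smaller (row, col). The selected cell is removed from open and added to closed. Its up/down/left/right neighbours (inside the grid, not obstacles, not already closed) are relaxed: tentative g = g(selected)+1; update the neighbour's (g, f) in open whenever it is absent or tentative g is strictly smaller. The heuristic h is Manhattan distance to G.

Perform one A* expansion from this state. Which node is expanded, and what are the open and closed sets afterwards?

step 1: expand (2,4) (f=5, h=2) → closed; open now [(2,3) g=4 f=5, (2,6) g=3 f=7, (3,4) g=2 f=5, (3,6) g=2 f=7, (4,6) g=1 f=7, (5,5) g=1 f=7]

expanded=(2,4); open=[(2,3) g=4 f=5, (2,6) g=3 f=7, (3,4) g=2 f=5, (3,6) g=2 f=7, (4,6) g=1 f=7, (5,5) g=1 f=7]; closed=[(2,4), (2,5), (3,5), (4,5)]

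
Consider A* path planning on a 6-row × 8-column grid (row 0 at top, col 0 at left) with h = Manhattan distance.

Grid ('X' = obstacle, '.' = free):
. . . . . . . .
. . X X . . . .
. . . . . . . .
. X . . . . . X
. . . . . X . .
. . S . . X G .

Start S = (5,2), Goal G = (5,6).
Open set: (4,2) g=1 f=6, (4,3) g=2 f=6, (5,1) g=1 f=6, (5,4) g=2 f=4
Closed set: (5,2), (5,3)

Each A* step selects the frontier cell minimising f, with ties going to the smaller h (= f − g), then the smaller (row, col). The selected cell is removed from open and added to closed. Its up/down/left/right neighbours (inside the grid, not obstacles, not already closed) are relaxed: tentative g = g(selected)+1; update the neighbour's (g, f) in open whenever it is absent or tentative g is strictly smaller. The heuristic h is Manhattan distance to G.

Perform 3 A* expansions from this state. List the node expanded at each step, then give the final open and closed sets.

step 1: expand (5,4) (f=4, h=2) → closed; open now [(4,2) g=1 f=6, (4,3) g=2 f=6, (4,4) g=3 f=6, (5,1) g=1 f=6]
step 2: expand (4,4) (f=6, h=3) → closed; open now [(3,4) g=4 f=8, (4,2) g=1 f=6, (4,3) g=2 f=6, (5,1) g=1 f=6]
step 3: expand (4,3) (f=6, h=4) → closed; open now [(3,3) g=3 f=8, (3,4) g=4 f=8, (4,2) g=1 f=6, (5,1) g=1 f=6]

order=[(5,4) → (4,4) → (4,3)]; open=[(3,3) g=3 f=8, (3,4) g=4 f=8, (4,2) g=1 f=6, (5,1) g=1 f=6]; closed=[(4,3), (4,4), (5,2), (5,3), (5,4)]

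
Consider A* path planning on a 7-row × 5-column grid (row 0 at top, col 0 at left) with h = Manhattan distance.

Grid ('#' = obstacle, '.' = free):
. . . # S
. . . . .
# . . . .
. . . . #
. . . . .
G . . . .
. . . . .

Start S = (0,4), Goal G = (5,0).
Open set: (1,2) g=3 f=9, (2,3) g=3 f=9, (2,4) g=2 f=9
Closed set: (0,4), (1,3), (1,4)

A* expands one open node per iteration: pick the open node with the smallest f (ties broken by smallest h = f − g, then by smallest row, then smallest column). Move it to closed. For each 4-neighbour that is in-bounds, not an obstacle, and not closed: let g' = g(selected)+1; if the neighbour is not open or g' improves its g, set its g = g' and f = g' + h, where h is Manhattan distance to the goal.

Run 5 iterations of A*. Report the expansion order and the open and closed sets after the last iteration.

order=[(1,2) → (1,1) → (1,0) → (2,1) → (3,1)]; open=[(0,0) g=6 f=11, (0,1) g=5 f=11, (0,2) g=4 f=11, (2,2) g=4 f=9, (2,3) g=3 f=9, (2,4) g=2 f=9, (3,0) g=7 f=9, (3,2) g=7 f=11, (4,1) g=7 f=9]; closed=[(0,4), (1,0), (1,1), (1,2), (1,3), (1,4), (2,1), (3,1)]

step 1: expand (1,2) (f=9, h=6) → closed; open now [(0,2) g=4 f=11, (1,1) g=4 f=9, (2,2) g=4 f=9, (2,3) g=3 f=9, (2,4) g=2 f=9]
step 2: expand (1,1) (f=9, h=5) → closed; open now [(0,1) g=5 f=11, (0,2) g=4 f=11, (1,0) g=5 f=9, (2,1) g=5 f=9, (2,2) g=4 f=9, (2,3) g=3 f=9, (2,4) g=2 f=9]
step 3: expand (1,0) (f=9, h=4) → closed; open now [(0,0) g=6 f=11, (0,1) g=5 f=11, (0,2) g=4 f=11, (2,1) g=5 f=9, (2,2) g=4 f=9, (2,3) g=3 f=9, (2,4) g=2 f=9]
step 4: expand (2,1) (f=9, h=4) → closed; open now [(0,0) g=6 f=11, (0,1) g=5 f=11, (0,2) g=4 f=11, (2,2) g=4 f=9, (2,3) g=3 f=9, (2,4) g=2 f=9, (3,1) g=6 f=9]
step 5: expand (3,1) (f=9, h=3) → closed; open now [(0,0) g=6 f=11, (0,1) g=5 f=11, (0,2) g=4 f=11, (2,2) g=4 f=9, (2,3) g=3 f=9, (2,4) g=2 f=9, (3,0) g=7 f=9, (3,2) g=7 f=11, (4,1) g=7 f=9]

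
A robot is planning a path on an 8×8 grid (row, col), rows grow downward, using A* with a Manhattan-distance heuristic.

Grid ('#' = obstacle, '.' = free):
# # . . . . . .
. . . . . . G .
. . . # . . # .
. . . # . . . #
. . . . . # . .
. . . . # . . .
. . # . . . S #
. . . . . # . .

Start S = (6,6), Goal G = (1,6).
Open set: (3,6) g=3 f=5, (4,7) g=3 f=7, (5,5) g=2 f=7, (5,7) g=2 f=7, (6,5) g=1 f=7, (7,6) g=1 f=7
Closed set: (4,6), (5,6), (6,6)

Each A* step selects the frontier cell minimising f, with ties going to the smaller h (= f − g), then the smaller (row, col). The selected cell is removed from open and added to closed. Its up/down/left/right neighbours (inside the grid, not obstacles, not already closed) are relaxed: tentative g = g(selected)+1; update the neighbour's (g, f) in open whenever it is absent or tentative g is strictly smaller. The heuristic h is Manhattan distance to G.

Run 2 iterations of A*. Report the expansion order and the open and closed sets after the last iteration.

order=[(3,6) → (3,5)]; open=[(2,5) g=5 f=7, (3,4) g=5 f=9, (4,7) g=3 f=7, (5,5) g=2 f=7, (5,7) g=2 f=7, (6,5) g=1 f=7, (7,6) g=1 f=7]; closed=[(3,5), (3,6), (4,6), (5,6), (6,6)]

step 1: expand (3,6) (f=5, h=2) → closed; open now [(3,5) g=4 f=7, (4,7) g=3 f=7, (5,5) g=2 f=7, (5,7) g=2 f=7, (6,5) g=1 f=7, (7,6) g=1 f=7]
step 2: expand (3,5) (f=7, h=3) → closed; open now [(2,5) g=5 f=7, (3,4) g=5 f=9, (4,7) g=3 f=7, (5,5) g=2 f=7, (5,7) g=2 f=7, (6,5) g=1 f=7, (7,6) g=1 f=7]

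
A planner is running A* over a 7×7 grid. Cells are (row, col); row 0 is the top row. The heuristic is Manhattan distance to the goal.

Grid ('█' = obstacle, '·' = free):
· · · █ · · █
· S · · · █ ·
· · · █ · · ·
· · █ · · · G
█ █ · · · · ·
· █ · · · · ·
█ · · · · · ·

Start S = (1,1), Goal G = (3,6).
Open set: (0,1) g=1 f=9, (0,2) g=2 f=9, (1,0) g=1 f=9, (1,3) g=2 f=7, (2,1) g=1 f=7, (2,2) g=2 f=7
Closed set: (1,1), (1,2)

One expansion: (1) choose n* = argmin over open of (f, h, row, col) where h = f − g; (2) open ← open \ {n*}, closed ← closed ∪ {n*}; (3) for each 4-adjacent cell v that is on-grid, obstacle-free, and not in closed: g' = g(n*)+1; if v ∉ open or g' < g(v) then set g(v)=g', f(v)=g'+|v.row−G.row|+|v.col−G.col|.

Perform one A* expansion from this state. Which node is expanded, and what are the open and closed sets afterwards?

step 1: expand (1,3) (f=7, h=5) → closed; open now [(0,1) g=1 f=9, (0,2) g=2 f=9, (1,0) g=1 f=9, (1,4) g=3 f=7, (2,1) g=1 f=7, (2,2) g=2 f=7]

expanded=(1,3); open=[(0,1) g=1 f=9, (0,2) g=2 f=9, (1,0) g=1 f=9, (1,4) g=3 f=7, (2,1) g=1 f=7, (2,2) g=2 f=7]; closed=[(1,1), (1,2), (1,3)]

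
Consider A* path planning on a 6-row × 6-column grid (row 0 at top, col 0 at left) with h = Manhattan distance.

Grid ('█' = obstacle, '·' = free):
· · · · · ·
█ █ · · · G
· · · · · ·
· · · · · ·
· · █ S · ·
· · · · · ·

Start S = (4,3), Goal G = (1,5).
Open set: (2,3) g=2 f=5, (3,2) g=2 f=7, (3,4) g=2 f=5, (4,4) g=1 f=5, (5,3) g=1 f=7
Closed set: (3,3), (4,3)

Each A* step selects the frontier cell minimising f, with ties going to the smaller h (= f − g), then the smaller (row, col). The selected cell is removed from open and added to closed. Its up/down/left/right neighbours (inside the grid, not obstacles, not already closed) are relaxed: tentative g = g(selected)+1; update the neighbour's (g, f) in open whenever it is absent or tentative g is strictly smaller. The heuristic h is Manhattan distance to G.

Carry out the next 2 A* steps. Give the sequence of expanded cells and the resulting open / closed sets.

step 1: expand (2,3) (f=5, h=3) → closed; open now [(1,3) g=3 f=5, (2,2) g=3 f=7, (2,4) g=3 f=5, (3,2) g=2 f=7, (3,4) g=2 f=5, (4,4) g=1 f=5, (5,3) g=1 f=7]
step 2: expand (1,3) (f=5, h=2) → closed; open now [(0,3) g=4 f=7, (1,2) g=4 f=7, (1,4) g=4 f=5, (2,2) g=3 f=7, (2,4) g=3 f=5, (3,2) g=2 f=7, (3,4) g=2 f=5, (4,4) g=1 f=5, (5,3) g=1 f=7]

order=[(2,3) → (1,3)]; open=[(0,3) g=4 f=7, (1,2) g=4 f=7, (1,4) g=4 f=5, (2,2) g=3 f=7, (2,4) g=3 f=5, (3,2) g=2 f=7, (3,4) g=2 f=5, (4,4) g=1 f=5, (5,3) g=1 f=7]; closed=[(1,3), (2,3), (3,3), (4,3)]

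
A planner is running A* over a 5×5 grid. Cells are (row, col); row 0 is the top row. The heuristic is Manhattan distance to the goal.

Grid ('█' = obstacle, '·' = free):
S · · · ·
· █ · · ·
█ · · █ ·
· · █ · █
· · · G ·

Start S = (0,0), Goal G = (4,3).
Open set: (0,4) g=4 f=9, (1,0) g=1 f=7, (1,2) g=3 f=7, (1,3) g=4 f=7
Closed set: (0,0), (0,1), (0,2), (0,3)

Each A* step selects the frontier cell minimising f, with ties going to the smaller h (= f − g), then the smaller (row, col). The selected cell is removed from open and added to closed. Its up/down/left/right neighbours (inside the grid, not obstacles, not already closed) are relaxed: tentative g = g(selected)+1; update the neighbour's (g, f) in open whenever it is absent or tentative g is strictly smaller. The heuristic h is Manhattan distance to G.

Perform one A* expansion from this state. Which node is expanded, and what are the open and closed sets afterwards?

step 1: expand (1,3) (f=7, h=3) → closed; open now [(0,4) g=4 f=9, (1,0) g=1 f=7, (1,2) g=3 f=7, (1,4) g=5 f=9]

expanded=(1,3); open=[(0,4) g=4 f=9, (1,0) g=1 f=7, (1,2) g=3 f=7, (1,4) g=5 f=9]; closed=[(0,0), (0,1), (0,2), (0,3), (1,3)]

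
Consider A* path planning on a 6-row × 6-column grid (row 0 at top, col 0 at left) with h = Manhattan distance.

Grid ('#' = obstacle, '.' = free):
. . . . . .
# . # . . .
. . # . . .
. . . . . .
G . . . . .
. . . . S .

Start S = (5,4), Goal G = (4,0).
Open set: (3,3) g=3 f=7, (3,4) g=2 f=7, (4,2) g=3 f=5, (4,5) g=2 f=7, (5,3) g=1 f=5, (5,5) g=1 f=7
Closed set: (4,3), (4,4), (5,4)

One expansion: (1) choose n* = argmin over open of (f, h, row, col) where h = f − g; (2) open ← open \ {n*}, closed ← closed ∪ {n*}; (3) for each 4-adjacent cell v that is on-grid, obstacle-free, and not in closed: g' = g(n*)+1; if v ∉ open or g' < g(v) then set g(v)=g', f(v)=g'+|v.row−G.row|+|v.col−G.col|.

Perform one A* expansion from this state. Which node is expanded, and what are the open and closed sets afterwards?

expanded=(4,2); open=[(3,2) g=4 f=7, (3,3) g=3 f=7, (3,4) g=2 f=7, (4,1) g=4 f=5, (4,5) g=2 f=7, (5,2) g=4 f=7, (5,3) g=1 f=5, (5,5) g=1 f=7]; closed=[(4,2), (4,3), (4,4), (5,4)]

step 1: expand (4,2) (f=5, h=2) → closed; open now [(3,2) g=4 f=7, (3,3) g=3 f=7, (3,4) g=2 f=7, (4,1) g=4 f=5, (4,5) g=2 f=7, (5,2) g=4 f=7, (5,3) g=1 f=5, (5,5) g=1 f=7]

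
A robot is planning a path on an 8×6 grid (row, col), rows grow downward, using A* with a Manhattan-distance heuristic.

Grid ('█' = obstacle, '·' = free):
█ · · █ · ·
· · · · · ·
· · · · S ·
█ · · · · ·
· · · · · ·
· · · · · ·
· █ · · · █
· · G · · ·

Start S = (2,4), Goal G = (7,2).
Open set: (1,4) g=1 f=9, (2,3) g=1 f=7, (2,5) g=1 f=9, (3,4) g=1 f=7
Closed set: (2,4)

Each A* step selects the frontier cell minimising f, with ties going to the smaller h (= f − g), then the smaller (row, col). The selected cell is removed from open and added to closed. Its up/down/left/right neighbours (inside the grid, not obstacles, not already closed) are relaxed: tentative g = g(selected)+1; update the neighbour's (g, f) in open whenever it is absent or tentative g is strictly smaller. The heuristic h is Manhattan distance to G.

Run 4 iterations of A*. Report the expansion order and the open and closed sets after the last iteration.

step 1: expand (2,3) (f=7, h=6) → closed; open now [(1,3) g=2 f=9, (1,4) g=1 f=9, (2,2) g=2 f=7, (2,5) g=1 f=9, (3,3) g=2 f=7, (3,4) g=1 f=7]
step 2: expand (2,2) (f=7, h=5) → closed; open now [(1,2) g=3 f=9, (1,3) g=2 f=9, (1,4) g=1 f=9, (2,1) g=3 f=9, (2,5) g=1 f=9, (3,2) g=3 f=7, (3,3) g=2 f=7, (3,4) g=1 f=7]
step 3: expand (3,2) (f=7, h=4) → closed; open now [(1,2) g=3 f=9, (1,3) g=2 f=9, (1,4) g=1 f=9, (2,1) g=3 f=9, (2,5) g=1 f=9, (3,1) g=4 f=9, (3,3) g=2 f=7, (3,4) g=1 f=7, (4,2) g=4 f=7]
step 4: expand (4,2) (f=7, h=3) → closed; open now [(1,2) g=3 f=9, (1,3) g=2 f=9, (1,4) g=1 f=9, (2,1) g=3 f=9, (2,5) g=1 f=9, (3,1) g=4 f=9, (3,3) g=2 f=7, (3,4) g=1 f=7, (4,1) g=5 f=9, (4,3) g=5 f=9, (5,2) g=5 f=7]

order=[(2,3) → (2,2) → (3,2) → (4,2)]; open=[(1,2) g=3 f=9, (1,3) g=2 f=9, (1,4) g=1 f=9, (2,1) g=3 f=9, (2,5) g=1 f=9, (3,1) g=4 f=9, (3,3) g=2 f=7, (3,4) g=1 f=7, (4,1) g=5 f=9, (4,3) g=5 f=9, (5,2) g=5 f=7]; closed=[(2,2), (2,3), (2,4), (3,2), (4,2)]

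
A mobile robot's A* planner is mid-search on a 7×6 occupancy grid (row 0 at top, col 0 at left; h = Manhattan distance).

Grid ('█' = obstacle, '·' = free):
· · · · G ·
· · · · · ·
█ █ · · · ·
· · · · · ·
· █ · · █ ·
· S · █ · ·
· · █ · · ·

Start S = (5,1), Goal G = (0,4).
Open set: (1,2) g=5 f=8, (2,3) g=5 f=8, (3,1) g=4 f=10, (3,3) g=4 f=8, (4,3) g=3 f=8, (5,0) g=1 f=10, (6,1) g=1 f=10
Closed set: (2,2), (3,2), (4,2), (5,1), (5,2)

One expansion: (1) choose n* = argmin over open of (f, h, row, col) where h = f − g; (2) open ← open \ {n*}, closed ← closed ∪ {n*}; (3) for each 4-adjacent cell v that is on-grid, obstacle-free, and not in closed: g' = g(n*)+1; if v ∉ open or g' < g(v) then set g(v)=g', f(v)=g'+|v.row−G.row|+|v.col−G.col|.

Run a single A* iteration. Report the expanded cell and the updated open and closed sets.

step 1: expand (1,2) (f=8, h=3) → closed; open now [(0,2) g=6 f=8, (1,1) g=6 f=10, (1,3) g=6 f=8, (2,3) g=5 f=8, (3,1) g=4 f=10, (3,3) g=4 f=8, (4,3) g=3 f=8, (5,0) g=1 f=10, (6,1) g=1 f=10]

expanded=(1,2); open=[(0,2) g=6 f=8, (1,1) g=6 f=10, (1,3) g=6 f=8, (2,3) g=5 f=8, (3,1) g=4 f=10, (3,3) g=4 f=8, (4,3) g=3 f=8, (5,0) g=1 f=10, (6,1) g=1 f=10]; closed=[(1,2), (2,2), (3,2), (4,2), (5,1), (5,2)]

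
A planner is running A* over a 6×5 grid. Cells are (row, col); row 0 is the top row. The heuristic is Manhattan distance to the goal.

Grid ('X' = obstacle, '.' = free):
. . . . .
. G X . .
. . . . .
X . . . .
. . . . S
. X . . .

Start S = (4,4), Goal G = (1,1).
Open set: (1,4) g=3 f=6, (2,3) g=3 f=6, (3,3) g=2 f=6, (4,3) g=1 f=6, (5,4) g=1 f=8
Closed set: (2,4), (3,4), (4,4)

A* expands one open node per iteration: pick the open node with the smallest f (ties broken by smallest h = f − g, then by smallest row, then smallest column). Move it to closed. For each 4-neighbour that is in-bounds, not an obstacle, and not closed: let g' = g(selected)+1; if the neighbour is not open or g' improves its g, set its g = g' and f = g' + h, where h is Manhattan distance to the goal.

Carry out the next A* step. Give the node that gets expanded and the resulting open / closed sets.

expanded=(1,4); open=[(0,4) g=4 f=8, (1,3) g=4 f=6, (2,3) g=3 f=6, (3,3) g=2 f=6, (4,3) g=1 f=6, (5,4) g=1 f=8]; closed=[(1,4), (2,4), (3,4), (4,4)]

step 1: expand (1,4) (f=6, h=3) → closed; open now [(0,4) g=4 f=8, (1,3) g=4 f=6, (2,3) g=3 f=6, (3,3) g=2 f=6, (4,3) g=1 f=6, (5,4) g=1 f=8]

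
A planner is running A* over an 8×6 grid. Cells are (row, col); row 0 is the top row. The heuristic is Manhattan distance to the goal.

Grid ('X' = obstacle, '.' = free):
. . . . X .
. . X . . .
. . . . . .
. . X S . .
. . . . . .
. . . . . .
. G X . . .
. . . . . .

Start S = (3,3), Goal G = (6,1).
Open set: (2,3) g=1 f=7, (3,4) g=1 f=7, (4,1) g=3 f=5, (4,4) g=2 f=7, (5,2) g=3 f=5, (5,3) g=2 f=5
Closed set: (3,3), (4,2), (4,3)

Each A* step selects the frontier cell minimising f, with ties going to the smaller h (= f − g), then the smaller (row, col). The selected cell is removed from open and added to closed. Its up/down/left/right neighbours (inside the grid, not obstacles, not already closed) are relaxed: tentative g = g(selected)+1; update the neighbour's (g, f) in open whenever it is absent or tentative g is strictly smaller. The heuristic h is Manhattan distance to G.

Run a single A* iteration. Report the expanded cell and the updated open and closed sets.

step 1: expand (4,1) (f=5, h=2) → closed; open now [(2,3) g=1 f=7, (3,1) g=4 f=7, (3,4) g=1 f=7, (4,0) g=4 f=7, (4,4) g=2 f=7, (5,1) g=4 f=5, (5,2) g=3 f=5, (5,3) g=2 f=5]

expanded=(4,1); open=[(2,3) g=1 f=7, (3,1) g=4 f=7, (3,4) g=1 f=7, (4,0) g=4 f=7, (4,4) g=2 f=7, (5,1) g=4 f=5, (5,2) g=3 f=5, (5,3) g=2 f=5]; closed=[(3,3), (4,1), (4,2), (4,3)]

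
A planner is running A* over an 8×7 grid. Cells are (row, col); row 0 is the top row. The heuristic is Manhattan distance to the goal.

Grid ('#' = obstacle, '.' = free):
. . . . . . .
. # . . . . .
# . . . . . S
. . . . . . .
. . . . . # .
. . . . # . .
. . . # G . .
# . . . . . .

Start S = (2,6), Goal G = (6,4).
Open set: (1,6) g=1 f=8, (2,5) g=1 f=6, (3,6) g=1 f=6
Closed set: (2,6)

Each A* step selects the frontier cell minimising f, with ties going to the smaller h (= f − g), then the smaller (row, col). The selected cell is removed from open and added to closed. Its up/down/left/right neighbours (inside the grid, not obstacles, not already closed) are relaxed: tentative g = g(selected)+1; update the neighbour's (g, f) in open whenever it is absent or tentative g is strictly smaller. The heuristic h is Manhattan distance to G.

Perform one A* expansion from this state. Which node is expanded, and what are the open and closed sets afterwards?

expanded=(2,5); open=[(1,5) g=2 f=8, (1,6) g=1 f=8, (2,4) g=2 f=6, (3,5) g=2 f=6, (3,6) g=1 f=6]; closed=[(2,5), (2,6)]

step 1: expand (2,5) (f=6, h=5) → closed; open now [(1,5) g=2 f=8, (1,6) g=1 f=8, (2,4) g=2 f=6, (3,5) g=2 f=6, (3,6) g=1 f=6]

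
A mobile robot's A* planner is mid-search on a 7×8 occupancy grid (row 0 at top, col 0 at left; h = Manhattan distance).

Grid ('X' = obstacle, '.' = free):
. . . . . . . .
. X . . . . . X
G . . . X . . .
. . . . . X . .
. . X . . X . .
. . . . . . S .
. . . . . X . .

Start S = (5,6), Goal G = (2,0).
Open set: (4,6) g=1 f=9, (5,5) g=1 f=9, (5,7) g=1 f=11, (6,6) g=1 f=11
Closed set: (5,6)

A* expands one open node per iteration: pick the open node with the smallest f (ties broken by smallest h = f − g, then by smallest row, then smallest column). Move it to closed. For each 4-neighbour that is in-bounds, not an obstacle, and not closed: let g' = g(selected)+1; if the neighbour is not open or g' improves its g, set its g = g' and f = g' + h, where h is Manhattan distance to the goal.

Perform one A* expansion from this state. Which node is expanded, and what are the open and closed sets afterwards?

step 1: expand (4,6) (f=9, h=8) → closed; open now [(3,6) g=2 f=9, (4,7) g=2 f=11, (5,5) g=1 f=9, (5,7) g=1 f=11, (6,6) g=1 f=11]

expanded=(4,6); open=[(3,6) g=2 f=9, (4,7) g=2 f=11, (5,5) g=1 f=9, (5,7) g=1 f=11, (6,6) g=1 f=11]; closed=[(4,6), (5,6)]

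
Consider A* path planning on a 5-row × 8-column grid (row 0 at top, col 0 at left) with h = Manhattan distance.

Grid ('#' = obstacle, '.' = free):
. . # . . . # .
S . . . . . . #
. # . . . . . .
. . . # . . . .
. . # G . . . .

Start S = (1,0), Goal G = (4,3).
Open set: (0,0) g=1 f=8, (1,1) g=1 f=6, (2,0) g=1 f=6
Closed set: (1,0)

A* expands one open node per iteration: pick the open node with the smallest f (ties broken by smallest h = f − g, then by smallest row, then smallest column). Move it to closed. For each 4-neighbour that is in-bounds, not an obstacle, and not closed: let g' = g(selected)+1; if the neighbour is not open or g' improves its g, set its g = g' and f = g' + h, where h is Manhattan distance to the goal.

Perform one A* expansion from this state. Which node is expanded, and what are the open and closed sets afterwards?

expanded=(1,1); open=[(0,0) g=1 f=8, (0,1) g=2 f=8, (1,2) g=2 f=6, (2,0) g=1 f=6]; closed=[(1,0), (1,1)]

step 1: expand (1,1) (f=6, h=5) → closed; open now [(0,0) g=1 f=8, (0,1) g=2 f=8, (1,2) g=2 f=6, (2,0) g=1 f=6]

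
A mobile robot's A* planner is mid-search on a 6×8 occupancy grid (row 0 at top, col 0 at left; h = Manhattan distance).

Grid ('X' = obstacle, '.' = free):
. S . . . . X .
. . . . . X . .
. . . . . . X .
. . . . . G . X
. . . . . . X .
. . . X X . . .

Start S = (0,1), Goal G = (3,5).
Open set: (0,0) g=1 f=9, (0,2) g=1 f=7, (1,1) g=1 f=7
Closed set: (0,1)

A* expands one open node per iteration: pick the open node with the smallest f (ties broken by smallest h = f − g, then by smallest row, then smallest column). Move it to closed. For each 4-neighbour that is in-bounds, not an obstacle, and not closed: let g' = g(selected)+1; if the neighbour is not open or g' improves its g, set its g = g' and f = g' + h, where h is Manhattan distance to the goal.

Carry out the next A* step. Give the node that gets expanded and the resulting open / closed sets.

expanded=(0,2); open=[(0,0) g=1 f=9, (0,3) g=2 f=7, (1,1) g=1 f=7, (1,2) g=2 f=7]; closed=[(0,1), (0,2)]

step 1: expand (0,2) (f=7, h=6) → closed; open now [(0,0) g=1 f=9, (0,3) g=2 f=7, (1,1) g=1 f=7, (1,2) g=2 f=7]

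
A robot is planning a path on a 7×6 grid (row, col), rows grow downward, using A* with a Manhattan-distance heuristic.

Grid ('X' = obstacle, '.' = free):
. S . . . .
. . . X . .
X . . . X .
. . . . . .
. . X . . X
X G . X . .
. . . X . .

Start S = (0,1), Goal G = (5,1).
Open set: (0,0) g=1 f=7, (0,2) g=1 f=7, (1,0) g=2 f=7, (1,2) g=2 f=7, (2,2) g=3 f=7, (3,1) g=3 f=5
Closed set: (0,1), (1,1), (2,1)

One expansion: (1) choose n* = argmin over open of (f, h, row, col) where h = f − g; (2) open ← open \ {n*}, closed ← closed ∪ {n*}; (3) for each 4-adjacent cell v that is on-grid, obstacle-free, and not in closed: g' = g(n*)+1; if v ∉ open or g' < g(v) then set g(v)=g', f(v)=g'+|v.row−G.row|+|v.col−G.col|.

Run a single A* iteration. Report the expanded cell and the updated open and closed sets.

expanded=(3,1); open=[(0,0) g=1 f=7, (0,2) g=1 f=7, (1,0) g=2 f=7, (1,2) g=2 f=7, (2,2) g=3 f=7, (3,0) g=4 f=7, (3,2) g=4 f=7, (4,1) g=4 f=5]; closed=[(0,1), (1,1), (2,1), (3,1)]

step 1: expand (3,1) (f=5, h=2) → closed; open now [(0,0) g=1 f=7, (0,2) g=1 f=7, (1,0) g=2 f=7, (1,2) g=2 f=7, (2,2) g=3 f=7, (3,0) g=4 f=7, (3,2) g=4 f=7, (4,1) g=4 f=5]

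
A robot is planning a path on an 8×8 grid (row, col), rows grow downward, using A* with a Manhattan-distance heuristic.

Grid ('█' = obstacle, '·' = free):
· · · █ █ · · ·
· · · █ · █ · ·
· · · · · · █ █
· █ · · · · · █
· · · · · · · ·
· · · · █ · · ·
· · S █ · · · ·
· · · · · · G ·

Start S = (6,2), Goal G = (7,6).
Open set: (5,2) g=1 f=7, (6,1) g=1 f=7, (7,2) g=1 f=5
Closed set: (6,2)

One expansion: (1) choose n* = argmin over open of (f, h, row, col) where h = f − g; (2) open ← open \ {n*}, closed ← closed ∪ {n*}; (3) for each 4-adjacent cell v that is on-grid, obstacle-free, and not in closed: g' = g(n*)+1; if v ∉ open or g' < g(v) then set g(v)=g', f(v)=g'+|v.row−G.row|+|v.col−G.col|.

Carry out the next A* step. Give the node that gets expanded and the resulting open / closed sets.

expanded=(7,2); open=[(5,2) g=1 f=7, (6,1) g=1 f=7, (7,1) g=2 f=7, (7,3) g=2 f=5]; closed=[(6,2), (7,2)]

step 1: expand (7,2) (f=5, h=4) → closed; open now [(5,2) g=1 f=7, (6,1) g=1 f=7, (7,1) g=2 f=7, (7,3) g=2 f=5]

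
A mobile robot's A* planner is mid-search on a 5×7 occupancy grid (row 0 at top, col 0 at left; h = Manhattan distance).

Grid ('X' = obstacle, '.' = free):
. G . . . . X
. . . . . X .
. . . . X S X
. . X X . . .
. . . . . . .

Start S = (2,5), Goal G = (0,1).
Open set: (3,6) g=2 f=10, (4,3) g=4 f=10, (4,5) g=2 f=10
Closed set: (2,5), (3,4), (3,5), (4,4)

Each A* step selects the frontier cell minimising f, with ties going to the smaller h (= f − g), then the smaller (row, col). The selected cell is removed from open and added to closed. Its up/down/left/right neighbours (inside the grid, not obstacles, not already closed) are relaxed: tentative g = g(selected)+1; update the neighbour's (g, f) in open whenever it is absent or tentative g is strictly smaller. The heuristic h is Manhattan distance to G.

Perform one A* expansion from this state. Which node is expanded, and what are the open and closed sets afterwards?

step 1: expand (4,3) (f=10, h=6) → closed; open now [(3,6) g=2 f=10, (4,2) g=5 f=10, (4,5) g=2 f=10]

expanded=(4,3); open=[(3,6) g=2 f=10, (4,2) g=5 f=10, (4,5) g=2 f=10]; closed=[(2,5), (3,4), (3,5), (4,3), (4,4)]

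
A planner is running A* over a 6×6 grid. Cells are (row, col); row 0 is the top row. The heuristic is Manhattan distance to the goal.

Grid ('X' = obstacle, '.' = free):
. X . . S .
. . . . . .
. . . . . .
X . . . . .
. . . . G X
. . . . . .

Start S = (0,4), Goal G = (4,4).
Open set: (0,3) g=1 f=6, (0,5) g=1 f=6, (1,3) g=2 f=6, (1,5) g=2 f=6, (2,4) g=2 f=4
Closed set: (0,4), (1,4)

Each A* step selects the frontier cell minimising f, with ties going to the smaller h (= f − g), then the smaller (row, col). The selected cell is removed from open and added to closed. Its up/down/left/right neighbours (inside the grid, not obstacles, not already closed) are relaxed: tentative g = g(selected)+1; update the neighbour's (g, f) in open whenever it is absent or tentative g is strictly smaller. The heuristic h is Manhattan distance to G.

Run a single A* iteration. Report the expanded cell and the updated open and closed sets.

expanded=(2,4); open=[(0,3) g=1 f=6, (0,5) g=1 f=6, (1,3) g=2 f=6, (1,5) g=2 f=6, (2,3) g=3 f=6, (2,5) g=3 f=6, (3,4) g=3 f=4]; closed=[(0,4), (1,4), (2,4)]

step 1: expand (2,4) (f=4, h=2) → closed; open now [(0,3) g=1 f=6, (0,5) g=1 f=6, (1,3) g=2 f=6, (1,5) g=2 f=6, (2,3) g=3 f=6, (2,5) g=3 f=6, (3,4) g=3 f=4]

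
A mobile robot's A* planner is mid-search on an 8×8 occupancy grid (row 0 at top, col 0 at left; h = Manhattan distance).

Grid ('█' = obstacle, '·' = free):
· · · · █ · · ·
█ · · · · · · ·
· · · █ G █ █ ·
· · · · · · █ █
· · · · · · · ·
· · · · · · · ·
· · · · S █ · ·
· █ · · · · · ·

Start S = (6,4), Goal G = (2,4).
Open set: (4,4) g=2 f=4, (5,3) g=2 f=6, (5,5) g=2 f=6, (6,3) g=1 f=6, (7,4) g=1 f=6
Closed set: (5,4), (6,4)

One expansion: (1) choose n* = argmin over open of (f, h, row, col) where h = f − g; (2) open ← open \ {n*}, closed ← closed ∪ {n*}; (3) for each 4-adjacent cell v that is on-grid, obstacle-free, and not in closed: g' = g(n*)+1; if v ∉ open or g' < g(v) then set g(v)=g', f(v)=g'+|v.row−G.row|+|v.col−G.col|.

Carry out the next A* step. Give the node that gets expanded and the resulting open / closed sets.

step 1: expand (4,4) (f=4, h=2) → closed; open now [(3,4) g=3 f=4, (4,3) g=3 f=6, (4,5) g=3 f=6, (5,3) g=2 f=6, (5,5) g=2 f=6, (6,3) g=1 f=6, (7,4) g=1 f=6]

expanded=(4,4); open=[(3,4) g=3 f=4, (4,3) g=3 f=6, (4,5) g=3 f=6, (5,3) g=2 f=6, (5,5) g=2 f=6, (6,3) g=1 f=6, (7,4) g=1 f=6]; closed=[(4,4), (5,4), (6,4)]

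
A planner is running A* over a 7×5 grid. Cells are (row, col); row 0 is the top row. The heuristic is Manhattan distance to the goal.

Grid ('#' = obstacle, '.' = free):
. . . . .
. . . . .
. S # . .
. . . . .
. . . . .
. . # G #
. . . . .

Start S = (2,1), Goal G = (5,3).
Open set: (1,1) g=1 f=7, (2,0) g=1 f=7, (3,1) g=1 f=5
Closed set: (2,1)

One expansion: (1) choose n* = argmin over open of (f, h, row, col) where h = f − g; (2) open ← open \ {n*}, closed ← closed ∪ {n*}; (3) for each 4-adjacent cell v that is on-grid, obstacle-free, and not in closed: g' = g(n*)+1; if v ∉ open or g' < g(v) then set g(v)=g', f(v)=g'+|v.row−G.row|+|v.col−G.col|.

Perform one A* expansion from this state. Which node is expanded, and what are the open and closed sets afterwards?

step 1: expand (3,1) (f=5, h=4) → closed; open now [(1,1) g=1 f=7, (2,0) g=1 f=7, (3,0) g=2 f=7, (3,2) g=2 f=5, (4,1) g=2 f=5]

expanded=(3,1); open=[(1,1) g=1 f=7, (2,0) g=1 f=7, (3,0) g=2 f=7, (3,2) g=2 f=5, (4,1) g=2 f=5]; closed=[(2,1), (3,1)]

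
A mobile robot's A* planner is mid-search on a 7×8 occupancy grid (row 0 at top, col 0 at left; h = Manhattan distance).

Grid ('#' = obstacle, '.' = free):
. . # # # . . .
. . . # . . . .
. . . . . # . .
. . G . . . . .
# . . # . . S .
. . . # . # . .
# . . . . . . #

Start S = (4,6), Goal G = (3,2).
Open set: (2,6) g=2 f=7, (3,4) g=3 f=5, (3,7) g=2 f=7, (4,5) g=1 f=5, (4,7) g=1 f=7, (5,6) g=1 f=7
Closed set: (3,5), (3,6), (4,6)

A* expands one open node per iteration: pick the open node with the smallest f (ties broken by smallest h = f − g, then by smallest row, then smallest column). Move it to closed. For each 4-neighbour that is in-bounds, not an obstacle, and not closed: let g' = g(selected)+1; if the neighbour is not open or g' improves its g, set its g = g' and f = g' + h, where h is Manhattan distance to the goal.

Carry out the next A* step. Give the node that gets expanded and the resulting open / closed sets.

step 1: expand (3,4) (f=5, h=2) → closed; open now [(2,4) g=4 f=7, (2,6) g=2 f=7, (3,3) g=4 f=5, (3,7) g=2 f=7, (4,4) g=4 f=7, (4,5) g=1 f=5, (4,7) g=1 f=7, (5,6) g=1 f=7]

expanded=(3,4); open=[(2,4) g=4 f=7, (2,6) g=2 f=7, (3,3) g=4 f=5, (3,7) g=2 f=7, (4,4) g=4 f=7, (4,5) g=1 f=5, (4,7) g=1 f=7, (5,6) g=1 f=7]; closed=[(3,4), (3,5), (3,6), (4,6)]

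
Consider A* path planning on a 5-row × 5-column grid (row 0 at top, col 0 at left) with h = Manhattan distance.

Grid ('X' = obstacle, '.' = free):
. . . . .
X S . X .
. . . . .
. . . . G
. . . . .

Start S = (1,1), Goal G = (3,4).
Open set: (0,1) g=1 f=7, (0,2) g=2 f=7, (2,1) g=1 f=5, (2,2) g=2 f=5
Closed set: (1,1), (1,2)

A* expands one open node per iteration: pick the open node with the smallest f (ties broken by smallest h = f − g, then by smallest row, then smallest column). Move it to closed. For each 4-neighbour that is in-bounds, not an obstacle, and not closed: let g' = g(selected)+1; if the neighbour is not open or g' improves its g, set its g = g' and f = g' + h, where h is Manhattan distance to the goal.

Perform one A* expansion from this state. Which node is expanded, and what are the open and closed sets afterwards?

step 1: expand (2,2) (f=5, h=3) → closed; open now [(0,1) g=1 f=7, (0,2) g=2 f=7, (2,1) g=1 f=5, (2,3) g=3 f=5, (3,2) g=3 f=5]

expanded=(2,2); open=[(0,1) g=1 f=7, (0,2) g=2 f=7, (2,1) g=1 f=5, (2,3) g=3 f=5, (3,2) g=3 f=5]; closed=[(1,1), (1,2), (2,2)]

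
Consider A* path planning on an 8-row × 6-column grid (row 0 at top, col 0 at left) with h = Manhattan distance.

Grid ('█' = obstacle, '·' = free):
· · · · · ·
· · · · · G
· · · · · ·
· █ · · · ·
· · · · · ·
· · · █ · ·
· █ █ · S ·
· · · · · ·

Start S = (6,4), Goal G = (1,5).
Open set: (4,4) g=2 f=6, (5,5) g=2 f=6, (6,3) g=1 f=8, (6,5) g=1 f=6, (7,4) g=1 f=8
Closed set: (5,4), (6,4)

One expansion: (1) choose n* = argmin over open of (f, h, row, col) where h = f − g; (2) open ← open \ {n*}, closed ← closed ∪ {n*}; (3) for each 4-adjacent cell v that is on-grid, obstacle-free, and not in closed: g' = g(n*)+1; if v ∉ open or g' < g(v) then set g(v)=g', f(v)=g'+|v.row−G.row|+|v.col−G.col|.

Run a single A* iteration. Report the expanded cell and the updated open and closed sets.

step 1: expand (4,4) (f=6, h=4) → closed; open now [(3,4) g=3 f=6, (4,3) g=3 f=8, (4,5) g=3 f=6, (5,5) g=2 f=6, (6,3) g=1 f=8, (6,5) g=1 f=6, (7,4) g=1 f=8]

expanded=(4,4); open=[(3,4) g=3 f=6, (4,3) g=3 f=8, (4,5) g=3 f=6, (5,5) g=2 f=6, (6,3) g=1 f=8, (6,5) g=1 f=6, (7,4) g=1 f=8]; closed=[(4,4), (5,4), (6,4)]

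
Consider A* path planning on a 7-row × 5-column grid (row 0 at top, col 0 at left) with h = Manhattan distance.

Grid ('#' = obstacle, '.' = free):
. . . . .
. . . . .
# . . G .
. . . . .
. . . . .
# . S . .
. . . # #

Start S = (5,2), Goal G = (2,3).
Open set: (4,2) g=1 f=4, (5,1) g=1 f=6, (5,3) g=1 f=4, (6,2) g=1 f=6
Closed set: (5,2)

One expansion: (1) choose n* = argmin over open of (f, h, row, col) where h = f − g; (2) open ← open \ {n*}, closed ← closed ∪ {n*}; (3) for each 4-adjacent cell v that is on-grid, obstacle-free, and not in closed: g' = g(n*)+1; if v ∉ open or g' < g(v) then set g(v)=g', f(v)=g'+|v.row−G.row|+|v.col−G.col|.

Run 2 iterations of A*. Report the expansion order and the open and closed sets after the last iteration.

order=[(4,2) → (3,2)]; open=[(2,2) g=3 f=4, (3,1) g=3 f=6, (3,3) g=3 f=4, (4,1) g=2 f=6, (4,3) g=2 f=4, (5,1) g=1 f=6, (5,3) g=1 f=4, (6,2) g=1 f=6]; closed=[(3,2), (4,2), (5,2)]

step 1: expand (4,2) (f=4, h=3) → closed; open now [(3,2) g=2 f=4, (4,1) g=2 f=6, (4,3) g=2 f=4, (5,1) g=1 f=6, (5,3) g=1 f=4, (6,2) g=1 f=6]
step 2: expand (3,2) (f=4, h=2) → closed; open now [(2,2) g=3 f=4, (3,1) g=3 f=6, (3,3) g=3 f=4, (4,1) g=2 f=6, (4,3) g=2 f=4, (5,1) g=1 f=6, (5,3) g=1 f=4, (6,2) g=1 f=6]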